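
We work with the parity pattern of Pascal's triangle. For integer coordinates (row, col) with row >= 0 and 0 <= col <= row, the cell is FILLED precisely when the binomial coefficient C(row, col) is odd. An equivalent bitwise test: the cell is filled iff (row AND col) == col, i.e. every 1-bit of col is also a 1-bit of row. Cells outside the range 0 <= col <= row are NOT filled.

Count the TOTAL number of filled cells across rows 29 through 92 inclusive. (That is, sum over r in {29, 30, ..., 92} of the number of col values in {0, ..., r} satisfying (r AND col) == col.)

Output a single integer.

r29=11101 pc4: +16 =16
r30=11110 pc4: +16 =32
r31=11111 pc5: +32 =64
r32=100000 pc1: +2 =66
r33=100001 pc2: +4 =70
r34=100010 pc2: +4 =74
r35=100011 pc3: +8 =82
r36=100100 pc2: +4 =86
r37=100101 pc3: +8 =94
r38=100110 pc3: +8 =102
r39=100111 pc4: +16 =118
r40=101000 pc2: +4 =122
r41=101001 pc3: +8 =130
r42=101010 pc3: +8 =138
r43=101011 pc4: +16 =154
r44=101100 pc3: +8 =162
r45=101101 pc4: +16 =178
r46=101110 pc4: +16 =194
r47=101111 pc5: +32 =226
r48=110000 pc2: +4 =230
r49=110001 pc3: +8 =238
r50=110010 pc3: +8 =246
r51=110011 pc4: +16 =262
r52=110100 pc3: +8 =270
r53=110101 pc4: +16 =286
r54=110110 pc4: +16 =302
r55=110111 pc5: +32 =334
r56=111000 pc3: +8 =342
r57=111001 pc4: +16 =358
r58=111010 pc4: +16 =374
r59=111011 pc5: +32 =406
r60=111100 pc4: +16 =422
r61=111101 pc5: +32 =454
r62=111110 pc5: +32 =486
r63=111111 pc6: +64 =550
r64=1000000 pc1: +2 =552
r65=1000001 pc2: +4 =556
r66=1000010 pc2: +4 =560
r67=1000011 pc3: +8 =568
r68=1000100 pc2: +4 =572
r69=1000101 pc3: +8 =580
r70=1000110 pc3: +8 =588
r71=1000111 pc4: +16 =604
r72=1001000 pc2: +4 =608
r73=1001001 pc3: +8 =616
r74=1001010 pc3: +8 =624
r75=1001011 pc4: +16 =640
r76=1001100 pc3: +8 =648
r77=1001101 pc4: +16 =664
r78=1001110 pc4: +16 =680
r79=1001111 pc5: +32 =712
r80=1010000 pc2: +4 =716
r81=1010001 pc3: +8 =724
r82=1010010 pc3: +8 =732
r83=1010011 pc4: +16 =748
r84=1010100 pc3: +8 =756
r85=1010101 pc4: +16 =772
r86=1010110 pc4: +16 =788
r87=1010111 pc5: +32 =820
r88=1011000 pc3: +8 =828
r89=1011001 pc4: +16 =844
r90=1011010 pc4: +16 =860
r91=1011011 pc5: +32 =892
r92=1011100 pc4: +16 =908

Answer: 908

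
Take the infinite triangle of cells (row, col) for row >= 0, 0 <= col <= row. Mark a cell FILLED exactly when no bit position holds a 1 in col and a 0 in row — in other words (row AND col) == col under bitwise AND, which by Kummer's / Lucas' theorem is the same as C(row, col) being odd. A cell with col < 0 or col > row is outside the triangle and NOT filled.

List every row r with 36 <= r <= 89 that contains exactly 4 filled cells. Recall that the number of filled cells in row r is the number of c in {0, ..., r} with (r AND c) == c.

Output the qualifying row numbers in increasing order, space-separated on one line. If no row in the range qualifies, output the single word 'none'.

Answer: 36 40 48 65 66 68 72 80

Derivation:
Row r has 2^popcount(r) filled cells, so we need popcount(r) = log2(4) = 2.
Scan r = 36..89 and keep those with exactly 2 one-bits:
r=36=100100 popcount=2 -> KEEP
r=37=100101 popcount=3 -> skip
r=38=100110 popcount=3 -> skip
r=39=100111 popcount=4 -> skip
r=40=101000 popcount=2 -> KEEP
r=41=101001 popcount=3 -> skip
r=42=101010 popcount=3 -> skip
r=43=101011 popcount=4 -> skip
r=44=101100 popcount=3 -> skip
r=45=101101 popcount=4 -> skip
r=46=101110 popcount=4 -> skip
r=47=101111 popcount=5 -> skip
r=48=110000 popcount=2 -> KEEP
r=49=110001 popcount=3 -> skip
r=50=110010 popcount=3 -> skip
r=51=110011 popcount=4 -> skip
r=52=110100 popcount=3 -> skip
r=53=110101 popcount=4 -> skip
r=54=110110 popcount=4 -> skip
r=55=110111 popcount=5 -> skip
r=56=111000 popcount=3 -> skip
r=57=111001 popcount=4 -> skip
r=58=111010 popcount=4 -> skip
r=59=111011 popcount=5 -> skip
r=60=111100 popcount=4 -> skip
r=61=111101 popcount=5 -> skip
r=62=111110 popcount=5 -> skip
r=63=111111 popcount=6 -> skip
r=64=1000000 popcount=1 -> skip
r=65=1000001 popcount=2 -> KEEP
r=66=1000010 popcount=2 -> KEEP
r=67=1000011 popcount=3 -> skip
r=68=1000100 popcount=2 -> KEEP
r=69=1000101 popcount=3 -> skip
r=70=1000110 popcount=3 -> skip
r=71=1000111 popcount=4 -> skip
r=72=1001000 popcount=2 -> KEEP
r=73=1001001 popcount=3 -> skip
r=74=1001010 popcount=3 -> skip
r=75=1001011 popcount=4 -> skip
r=76=1001100 popcount=3 -> skip
r=77=1001101 popcount=4 -> skip
r=78=1001110 popcount=4 -> skip
r=79=1001111 popcount=5 -> skip
r=80=1010000 popcount=2 -> KEEP
r=81=1010001 popcount=3 -> skip
r=82=1010010 popcount=3 -> skip
r=83=1010011 popcount=4 -> skip
r=84=1010100 popcount=3 -> skip
r=85=1010101 popcount=4 -> skip
r=86=1010110 popcount=4 -> skip
r=87=1010111 popcount=5 -> skip
r=88=1011000 popcount=3 -> skip
r=89=1011001 popcount=4 -> skip
Kept rows: 36 40 48 65 66 68 72 80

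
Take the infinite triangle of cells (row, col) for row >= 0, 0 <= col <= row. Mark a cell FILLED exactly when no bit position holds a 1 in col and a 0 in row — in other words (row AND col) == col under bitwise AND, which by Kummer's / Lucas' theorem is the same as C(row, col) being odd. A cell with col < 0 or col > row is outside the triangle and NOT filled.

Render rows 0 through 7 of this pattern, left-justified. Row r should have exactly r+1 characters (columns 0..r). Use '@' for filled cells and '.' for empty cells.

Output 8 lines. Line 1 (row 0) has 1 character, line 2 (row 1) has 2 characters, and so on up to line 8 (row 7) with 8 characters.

Answer: @
@@
@.@
@@@@
@...@
@@..@@
@.@.@.@
@@@@@@@@

Derivation:
r0=0: @
r1=1: @@
r2=10: @.@
r3=11: @@@@
r4=100: @...@
r5=101: @@..@@
r6=110: @.@.@.@
r7=111: @@@@@@@@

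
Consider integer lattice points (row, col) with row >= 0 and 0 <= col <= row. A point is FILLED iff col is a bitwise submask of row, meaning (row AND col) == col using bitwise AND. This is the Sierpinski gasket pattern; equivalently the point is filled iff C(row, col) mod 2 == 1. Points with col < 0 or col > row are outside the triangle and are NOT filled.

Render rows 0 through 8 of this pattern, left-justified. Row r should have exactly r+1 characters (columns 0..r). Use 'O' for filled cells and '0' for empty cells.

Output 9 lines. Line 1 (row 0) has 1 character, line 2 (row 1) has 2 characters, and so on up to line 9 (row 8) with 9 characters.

r0=0: O
r1=1: OO
r2=10: O0O
r3=11: OOOO
r4=100: O000O
r5=101: OO00OO
r6=110: O0O0O0O
r7=111: OOOOOOOO
r8=1000: O0000000O

Answer: O
OO
O0O
OOOO
O000O
OO00OO
O0O0O0O
OOOOOOOO
O0000000O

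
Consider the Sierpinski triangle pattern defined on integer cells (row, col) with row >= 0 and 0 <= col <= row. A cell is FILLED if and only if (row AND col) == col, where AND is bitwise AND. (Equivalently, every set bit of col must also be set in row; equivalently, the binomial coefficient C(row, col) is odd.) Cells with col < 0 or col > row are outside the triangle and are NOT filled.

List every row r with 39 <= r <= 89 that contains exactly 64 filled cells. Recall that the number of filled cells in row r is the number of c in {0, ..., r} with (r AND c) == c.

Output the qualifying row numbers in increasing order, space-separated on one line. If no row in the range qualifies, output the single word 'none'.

Row r has 2^popcount(r) filled cells, so we need popcount(r) = log2(64) = 6.
Scan r = 39..89 and keep those with exactly 6 one-bits:
r=39=100111 popcount=4 -> skip
r=40=101000 popcount=2 -> skip
r=41=101001 popcount=3 -> skip
r=42=101010 popcount=3 -> skip
r=43=101011 popcount=4 -> skip
r=44=101100 popcount=3 -> skip
r=45=101101 popcount=4 -> skip
r=46=101110 popcount=4 -> skip
r=47=101111 popcount=5 -> skip
r=48=110000 popcount=2 -> skip
r=49=110001 popcount=3 -> skip
r=50=110010 popcount=3 -> skip
r=51=110011 popcount=4 -> skip
r=52=110100 popcount=3 -> skip
r=53=110101 popcount=4 -> skip
r=54=110110 popcount=4 -> skip
r=55=110111 popcount=5 -> skip
r=56=111000 popcount=3 -> skip
r=57=111001 popcount=4 -> skip
r=58=111010 popcount=4 -> skip
r=59=111011 popcount=5 -> skip
r=60=111100 popcount=4 -> skip
r=61=111101 popcount=5 -> skip
r=62=111110 popcount=5 -> skip
r=63=111111 popcount=6 -> KEEP
r=64=1000000 popcount=1 -> skip
r=65=1000001 popcount=2 -> skip
r=66=1000010 popcount=2 -> skip
r=67=1000011 popcount=3 -> skip
r=68=1000100 popcount=2 -> skip
r=69=1000101 popcount=3 -> skip
r=70=1000110 popcount=3 -> skip
r=71=1000111 popcount=4 -> skip
r=72=1001000 popcount=2 -> skip
r=73=1001001 popcount=3 -> skip
r=74=1001010 popcount=3 -> skip
r=75=1001011 popcount=4 -> skip
r=76=1001100 popcount=3 -> skip
r=77=1001101 popcount=4 -> skip
r=78=1001110 popcount=4 -> skip
r=79=1001111 popcount=5 -> skip
r=80=1010000 popcount=2 -> skip
r=81=1010001 popcount=3 -> skip
r=82=1010010 popcount=3 -> skip
r=83=1010011 popcount=4 -> skip
r=84=1010100 popcount=3 -> skip
r=85=1010101 popcount=4 -> skip
r=86=1010110 popcount=4 -> skip
r=87=1010111 popcount=5 -> skip
r=88=1011000 popcount=3 -> skip
r=89=1011001 popcount=4 -> skip
Kept rows: 63

Answer: 63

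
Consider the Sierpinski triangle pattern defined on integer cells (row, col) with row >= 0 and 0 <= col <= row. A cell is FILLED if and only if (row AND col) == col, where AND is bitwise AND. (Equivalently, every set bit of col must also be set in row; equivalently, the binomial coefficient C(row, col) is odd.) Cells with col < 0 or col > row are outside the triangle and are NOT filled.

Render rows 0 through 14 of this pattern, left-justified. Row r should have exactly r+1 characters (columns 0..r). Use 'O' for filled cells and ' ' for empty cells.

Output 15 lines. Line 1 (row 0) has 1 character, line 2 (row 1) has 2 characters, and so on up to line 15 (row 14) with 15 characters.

Answer: O
OO
O O
OOOO
O   O
OO  OO
O O O O
OOOOOOOO
O       O
OO      OO
O O     O O
OOOO    OOOO
O   O   O   O
OO  OO  OO  OO
O O O O O O O O

Derivation:
r0=0: O
r1=1: OO
r2=10: O O
r3=11: OOOO
r4=100: O   O
r5=101: OO  OO
r6=110: O O O O
r7=111: OOOOOOOO
r8=1000: O       O
r9=1001: OO      OO
r10=1010: O O     O O
r11=1011: OOOO    OOOO
r12=1100: O   O   O   O
r13=1101: OO  OO  OO  OO
r14=1110: O O O O O O O O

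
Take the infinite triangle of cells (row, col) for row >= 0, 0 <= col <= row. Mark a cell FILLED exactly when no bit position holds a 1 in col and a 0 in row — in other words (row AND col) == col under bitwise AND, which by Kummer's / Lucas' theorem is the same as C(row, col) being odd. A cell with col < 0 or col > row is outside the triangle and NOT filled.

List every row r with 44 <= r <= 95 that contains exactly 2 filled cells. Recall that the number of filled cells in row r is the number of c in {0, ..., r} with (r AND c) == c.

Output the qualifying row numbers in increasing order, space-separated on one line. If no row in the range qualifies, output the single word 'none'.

Answer: 64

Derivation:
Row r has 2^popcount(r) filled cells, so we need popcount(r) = log2(2) = 1.
Scan r = 44..95 and keep those with exactly 1 one-bits:
r=44=101100 popcount=3 -> skip
r=45=101101 popcount=4 -> skip
r=46=101110 popcount=4 -> skip
r=47=101111 popcount=5 -> skip
r=48=110000 popcount=2 -> skip
r=49=110001 popcount=3 -> skip
r=50=110010 popcount=3 -> skip
r=51=110011 popcount=4 -> skip
r=52=110100 popcount=3 -> skip
r=53=110101 popcount=4 -> skip
r=54=110110 popcount=4 -> skip
r=55=110111 popcount=5 -> skip
r=56=111000 popcount=3 -> skip
r=57=111001 popcount=4 -> skip
r=58=111010 popcount=4 -> skip
r=59=111011 popcount=5 -> skip
r=60=111100 popcount=4 -> skip
r=61=111101 popcount=5 -> skip
r=62=111110 popcount=5 -> skip
r=63=111111 popcount=6 -> skip
r=64=1000000 popcount=1 -> KEEP
r=65=1000001 popcount=2 -> skip
r=66=1000010 popcount=2 -> skip
r=67=1000011 popcount=3 -> skip
r=68=1000100 popcount=2 -> skip
r=69=1000101 popcount=3 -> skip
r=70=1000110 popcount=3 -> skip
r=71=1000111 popcount=4 -> skip
r=72=1001000 popcount=2 -> skip
r=73=1001001 popcount=3 -> skip
r=74=1001010 popcount=3 -> skip
r=75=1001011 popcount=4 -> skip
r=76=1001100 popcount=3 -> skip
r=77=1001101 popcount=4 -> skip
r=78=1001110 popcount=4 -> skip
r=79=1001111 popcount=5 -> skip
r=80=1010000 popcount=2 -> skip
r=81=1010001 popcount=3 -> skip
r=82=1010010 popcount=3 -> skip
r=83=1010011 popcount=4 -> skip
r=84=1010100 popcount=3 -> skip
r=85=1010101 popcount=4 -> skip
r=86=1010110 popcount=4 -> skip
r=87=1010111 popcount=5 -> skip
r=88=1011000 popcount=3 -> skip
r=89=1011001 popcount=4 -> skip
r=90=1011010 popcount=4 -> skip
r=91=1011011 popcount=5 -> skip
r=92=1011100 popcount=4 -> skip
r=93=1011101 popcount=5 -> skip
r=94=1011110 popcount=5 -> skip
r=95=1011111 popcount=6 -> skip
Kept rows: 64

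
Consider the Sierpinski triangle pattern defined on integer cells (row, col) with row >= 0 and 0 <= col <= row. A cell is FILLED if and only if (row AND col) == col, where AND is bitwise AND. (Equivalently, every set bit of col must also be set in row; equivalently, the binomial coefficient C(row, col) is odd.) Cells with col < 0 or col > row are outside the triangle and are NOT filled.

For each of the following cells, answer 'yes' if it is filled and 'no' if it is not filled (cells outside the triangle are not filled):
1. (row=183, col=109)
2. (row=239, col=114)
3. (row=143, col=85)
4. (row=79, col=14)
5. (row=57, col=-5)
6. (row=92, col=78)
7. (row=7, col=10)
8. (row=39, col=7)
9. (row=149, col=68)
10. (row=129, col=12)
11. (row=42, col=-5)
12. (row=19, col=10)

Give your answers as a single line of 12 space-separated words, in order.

(183,109): row=0b10110111, col=0b1101101, row AND col = 0b100101 = 37; 37 != 109 -> empty
(239,114): row=0b11101111, col=0b1110010, row AND col = 0b1100010 = 98; 98 != 114 -> empty
(143,85): row=0b10001111, col=0b1010101, row AND col = 0b101 = 5; 5 != 85 -> empty
(79,14): row=0b1001111, col=0b1110, row AND col = 0b1110 = 14; 14 == 14 -> filled
(57,-5): col outside [0, 57] -> not filled
(92,78): row=0b1011100, col=0b1001110, row AND col = 0b1001100 = 76; 76 != 78 -> empty
(7,10): col outside [0, 7] -> not filled
(39,7): row=0b100111, col=0b111, row AND col = 0b111 = 7; 7 == 7 -> filled
(149,68): row=0b10010101, col=0b1000100, row AND col = 0b100 = 4; 4 != 68 -> empty
(129,12): row=0b10000001, col=0b1100, row AND col = 0b0 = 0; 0 != 12 -> empty
(42,-5): col outside [0, 42] -> not filled
(19,10): row=0b10011, col=0b1010, row AND col = 0b10 = 2; 2 != 10 -> empty

Answer: no no no yes no no no yes no no no no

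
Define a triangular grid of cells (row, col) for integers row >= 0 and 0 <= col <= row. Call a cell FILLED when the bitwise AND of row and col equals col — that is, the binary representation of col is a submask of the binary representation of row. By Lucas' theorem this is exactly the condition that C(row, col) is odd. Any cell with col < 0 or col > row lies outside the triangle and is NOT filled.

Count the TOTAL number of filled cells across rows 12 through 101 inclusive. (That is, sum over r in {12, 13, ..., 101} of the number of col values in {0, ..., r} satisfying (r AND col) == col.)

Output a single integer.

r12=1100 pc2: +4 =4
r13=1101 pc3: +8 =12
r14=1110 pc3: +8 =20
r15=1111 pc4: +16 =36
r16=10000 pc1: +2 =38
r17=10001 pc2: +4 =42
r18=10010 pc2: +4 =46
r19=10011 pc3: +8 =54
r20=10100 pc2: +4 =58
r21=10101 pc3: +8 =66
r22=10110 pc3: +8 =74
r23=10111 pc4: +16 =90
r24=11000 pc2: +4 =94
r25=11001 pc3: +8 =102
r26=11010 pc3: +8 =110
r27=11011 pc4: +16 =126
r28=11100 pc3: +8 =134
r29=11101 pc4: +16 =150
r30=11110 pc4: +16 =166
r31=11111 pc5: +32 =198
r32=100000 pc1: +2 =200
r33=100001 pc2: +4 =204
r34=100010 pc2: +4 =208
r35=100011 pc3: +8 =216
r36=100100 pc2: +4 =220
r37=100101 pc3: +8 =228
r38=100110 pc3: +8 =236
r39=100111 pc4: +16 =252
r40=101000 pc2: +4 =256
r41=101001 pc3: +8 =264
r42=101010 pc3: +8 =272
r43=101011 pc4: +16 =288
r44=101100 pc3: +8 =296
r45=101101 pc4: +16 =312
r46=101110 pc4: +16 =328
r47=101111 pc5: +32 =360
r48=110000 pc2: +4 =364
r49=110001 pc3: +8 =372
r50=110010 pc3: +8 =380
r51=110011 pc4: +16 =396
r52=110100 pc3: +8 =404
r53=110101 pc4: +16 =420
r54=110110 pc4: +16 =436
r55=110111 pc5: +32 =468
r56=111000 pc3: +8 =476
r57=111001 pc4: +16 =492
r58=111010 pc4: +16 =508
r59=111011 pc5: +32 =540
r60=111100 pc4: +16 =556
r61=111101 pc5: +32 =588
r62=111110 pc5: +32 =620
r63=111111 pc6: +64 =684
r64=1000000 pc1: +2 =686
r65=1000001 pc2: +4 =690
r66=1000010 pc2: +4 =694
r67=1000011 pc3: +8 =702
r68=1000100 pc2: +4 =706
r69=1000101 pc3: +8 =714
r70=1000110 pc3: +8 =722
r71=1000111 pc4: +16 =738
r72=1001000 pc2: +4 =742
r73=1001001 pc3: +8 =750
r74=1001010 pc3: +8 =758
r75=1001011 pc4: +16 =774
r76=1001100 pc3: +8 =782
r77=1001101 pc4: +16 =798
r78=1001110 pc4: +16 =814
r79=1001111 pc5: +32 =846
r80=1010000 pc2: +4 =850
r81=1010001 pc3: +8 =858
r82=1010010 pc3: +8 =866
r83=1010011 pc4: +16 =882
r84=1010100 pc3: +8 =890
r85=1010101 pc4: +16 =906
r86=1010110 pc4: +16 =922
r87=1010111 pc5: +32 =954
r88=1011000 pc3: +8 =962
r89=1011001 pc4: +16 =978
r90=1011010 pc4: +16 =994
r91=1011011 pc5: +32 =1026
r92=1011100 pc4: +16 =1042
r93=1011101 pc5: +32 =1074
r94=1011110 pc5: +32 =1106
r95=1011111 pc6: +64 =1170
r96=1100000 pc2: +4 =1174
r97=1100001 pc3: +8 =1182
r98=1100010 pc3: +8 =1190
r99=1100011 pc4: +16 =1206
r100=1100100 pc3: +8 =1214
r101=1100101 pc4: +16 =1230

Answer: 1230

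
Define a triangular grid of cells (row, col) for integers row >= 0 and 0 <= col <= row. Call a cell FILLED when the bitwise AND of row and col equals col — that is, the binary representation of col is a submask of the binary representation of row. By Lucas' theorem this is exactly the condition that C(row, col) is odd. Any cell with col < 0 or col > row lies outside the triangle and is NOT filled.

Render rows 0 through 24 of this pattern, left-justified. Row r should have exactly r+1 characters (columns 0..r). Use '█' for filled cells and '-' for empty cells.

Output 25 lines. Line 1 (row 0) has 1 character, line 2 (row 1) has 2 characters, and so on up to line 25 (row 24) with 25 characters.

Answer: █
██
█-█
████
█---█
██--██
█-█-█-█
████████
█-------█
██------██
█-█-----█-█
████----████
█---█---█---█
██--██--██--██
█-█-█-█-█-█-█-█
████████████████
█---------------█
██--------------██
█-█-------------█-█
████------------████
█---█-----------█---█
██--██----------██--██
█-█-█-█---------█-█-█-█
████████--------████████
█-------█-------█-------█

Derivation:
r0=0: █
r1=1: ██
r2=10: █-█
r3=11: ████
r4=100: █---█
r5=101: ██--██
r6=110: █-█-█-█
r7=111: ████████
r8=1000: █-------█
r9=1001: ██------██
r10=1010: █-█-----█-█
r11=1011: ████----████
r12=1100: █---█---█---█
r13=1101: ██--██--██--██
r14=1110: █-█-█-█-█-█-█-█
r15=1111: ████████████████
r16=10000: █---------------█
r17=10001: ██--------------██
r18=10010: █-█-------------█-█
r19=10011: ████------------████
r20=10100: █---█-----------█---█
r21=10101: ██--██----------██--██
r22=10110: █-█-█-█---------█-█-█-█
r23=10111: ████████--------████████
r24=11000: █-------█-------█-------█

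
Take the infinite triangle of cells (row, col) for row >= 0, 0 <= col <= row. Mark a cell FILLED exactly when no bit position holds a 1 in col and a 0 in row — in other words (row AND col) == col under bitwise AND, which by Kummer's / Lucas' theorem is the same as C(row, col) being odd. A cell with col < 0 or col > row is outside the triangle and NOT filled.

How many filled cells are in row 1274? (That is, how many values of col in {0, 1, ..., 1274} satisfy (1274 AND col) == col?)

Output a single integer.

1274 in binary = 10011111010
popcount(1274) = number of 1-bits in 10011111010 = 7
A col c satisfies (1274 AND c) == c iff every set bit of c is also set in 1274; each of the 7 set bits of 1274 can independently be on or off in c.
count = 2^7 = 128

Answer: 128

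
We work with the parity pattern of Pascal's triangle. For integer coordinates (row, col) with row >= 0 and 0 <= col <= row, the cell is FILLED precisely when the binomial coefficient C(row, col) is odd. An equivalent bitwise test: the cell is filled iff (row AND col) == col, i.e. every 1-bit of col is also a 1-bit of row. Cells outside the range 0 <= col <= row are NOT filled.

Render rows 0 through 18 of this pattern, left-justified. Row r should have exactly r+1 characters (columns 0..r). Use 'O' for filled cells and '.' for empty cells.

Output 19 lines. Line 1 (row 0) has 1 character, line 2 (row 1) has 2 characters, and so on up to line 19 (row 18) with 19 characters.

r0=0: O
r1=1: OO
r2=10: O.O
r3=11: OOOO
r4=100: O...O
r5=101: OO..OO
r6=110: O.O.O.O
r7=111: OOOOOOOO
r8=1000: O.......O
r9=1001: OO......OO
r10=1010: O.O.....O.O
r11=1011: OOOO....OOOO
r12=1100: O...O...O...O
r13=1101: OO..OO..OO..OO
r14=1110: O.O.O.O.O.O.O.O
r15=1111: OOOOOOOOOOOOOOOO
r16=10000: O...............O
r17=10001: OO..............OO
r18=10010: O.O.............O.O

Answer: O
OO
O.O
OOOO
O...O
OO..OO
O.O.O.O
OOOOOOOO
O.......O
OO......OO
O.O.....O.O
OOOO....OOOO
O...O...O...O
OO..OO..OO..OO
O.O.O.O.O.O.O.O
OOOOOOOOOOOOOOOO
O...............O
OO..............OO
O.O.............O.O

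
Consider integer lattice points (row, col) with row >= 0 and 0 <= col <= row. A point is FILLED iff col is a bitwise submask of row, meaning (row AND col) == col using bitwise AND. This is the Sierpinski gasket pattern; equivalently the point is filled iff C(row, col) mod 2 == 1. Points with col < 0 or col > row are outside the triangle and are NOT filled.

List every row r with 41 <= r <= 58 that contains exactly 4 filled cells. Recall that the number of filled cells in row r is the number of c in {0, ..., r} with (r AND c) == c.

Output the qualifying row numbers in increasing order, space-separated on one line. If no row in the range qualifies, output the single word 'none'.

Answer: 48

Derivation:
Row r has 2^popcount(r) filled cells, so we need popcount(r) = log2(4) = 2.
Scan r = 41..58 and keep those with exactly 2 one-bits:
r=41=101001 popcount=3 -> skip
r=42=101010 popcount=3 -> skip
r=43=101011 popcount=4 -> skip
r=44=101100 popcount=3 -> skip
r=45=101101 popcount=4 -> skip
r=46=101110 popcount=4 -> skip
r=47=101111 popcount=5 -> skip
r=48=110000 popcount=2 -> KEEP
r=49=110001 popcount=3 -> skip
r=50=110010 popcount=3 -> skip
r=51=110011 popcount=4 -> skip
r=52=110100 popcount=3 -> skip
r=53=110101 popcount=4 -> skip
r=54=110110 popcount=4 -> skip
r=55=110111 popcount=5 -> skip
r=56=111000 popcount=3 -> skip
r=57=111001 popcount=4 -> skip
r=58=111010 popcount=4 -> skip
Kept rows: 48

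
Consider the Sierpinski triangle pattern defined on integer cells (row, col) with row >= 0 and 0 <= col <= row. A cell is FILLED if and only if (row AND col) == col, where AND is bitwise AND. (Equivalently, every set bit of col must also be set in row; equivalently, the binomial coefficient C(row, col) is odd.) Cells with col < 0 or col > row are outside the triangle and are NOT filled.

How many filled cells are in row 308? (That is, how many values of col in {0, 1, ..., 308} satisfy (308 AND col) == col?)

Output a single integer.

Answer: 16

Derivation:
308 in binary = 100110100
popcount(308) = number of 1-bits in 100110100 = 4
A col c satisfies (308 AND c) == c iff every set bit of c is also set in 308; each of the 4 set bits of 308 can independently be on or off in c.
count = 2^4 = 16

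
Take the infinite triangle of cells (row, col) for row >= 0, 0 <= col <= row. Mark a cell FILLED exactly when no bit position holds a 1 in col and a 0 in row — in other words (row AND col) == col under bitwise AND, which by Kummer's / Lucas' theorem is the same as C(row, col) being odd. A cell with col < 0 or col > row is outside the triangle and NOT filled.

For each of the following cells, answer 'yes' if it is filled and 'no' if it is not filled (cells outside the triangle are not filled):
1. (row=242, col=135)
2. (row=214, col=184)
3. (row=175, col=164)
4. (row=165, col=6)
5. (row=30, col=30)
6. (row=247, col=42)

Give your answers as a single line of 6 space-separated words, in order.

Answer: no no yes no yes no

Derivation:
(242,135): row=0b11110010, col=0b10000111, row AND col = 0b10000010 = 130; 130 != 135 -> empty
(214,184): row=0b11010110, col=0b10111000, row AND col = 0b10010000 = 144; 144 != 184 -> empty
(175,164): row=0b10101111, col=0b10100100, row AND col = 0b10100100 = 164; 164 == 164 -> filled
(165,6): row=0b10100101, col=0b110, row AND col = 0b100 = 4; 4 != 6 -> empty
(30,30): row=0b11110, col=0b11110, row AND col = 0b11110 = 30; 30 == 30 -> filled
(247,42): row=0b11110111, col=0b101010, row AND col = 0b100010 = 34; 34 != 42 -> empty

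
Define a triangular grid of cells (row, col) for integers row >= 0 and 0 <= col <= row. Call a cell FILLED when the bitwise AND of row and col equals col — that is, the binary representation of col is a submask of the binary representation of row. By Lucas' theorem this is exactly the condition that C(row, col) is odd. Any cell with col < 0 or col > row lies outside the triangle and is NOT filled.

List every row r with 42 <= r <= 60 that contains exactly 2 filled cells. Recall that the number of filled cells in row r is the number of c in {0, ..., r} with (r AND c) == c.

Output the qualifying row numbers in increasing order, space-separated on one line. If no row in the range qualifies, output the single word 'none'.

Row r has 2^popcount(r) filled cells, so we need popcount(r) = log2(2) = 1.
Scan r = 42..60 and keep those with exactly 1 one-bits:
r=42=101010 popcount=3 -> skip
r=43=101011 popcount=4 -> skip
r=44=101100 popcount=3 -> skip
r=45=101101 popcount=4 -> skip
r=46=101110 popcount=4 -> skip
r=47=101111 popcount=5 -> skip
r=48=110000 popcount=2 -> skip
r=49=110001 popcount=3 -> skip
r=50=110010 popcount=3 -> skip
r=51=110011 popcount=4 -> skip
r=52=110100 popcount=3 -> skip
r=53=110101 popcount=4 -> skip
r=54=110110 popcount=4 -> skip
r=55=110111 popcount=5 -> skip
r=56=111000 popcount=3 -> skip
r=57=111001 popcount=4 -> skip
r=58=111010 popcount=4 -> skip
r=59=111011 popcount=5 -> skip
r=60=111100 popcount=4 -> skip
Kept rows: none

Answer: none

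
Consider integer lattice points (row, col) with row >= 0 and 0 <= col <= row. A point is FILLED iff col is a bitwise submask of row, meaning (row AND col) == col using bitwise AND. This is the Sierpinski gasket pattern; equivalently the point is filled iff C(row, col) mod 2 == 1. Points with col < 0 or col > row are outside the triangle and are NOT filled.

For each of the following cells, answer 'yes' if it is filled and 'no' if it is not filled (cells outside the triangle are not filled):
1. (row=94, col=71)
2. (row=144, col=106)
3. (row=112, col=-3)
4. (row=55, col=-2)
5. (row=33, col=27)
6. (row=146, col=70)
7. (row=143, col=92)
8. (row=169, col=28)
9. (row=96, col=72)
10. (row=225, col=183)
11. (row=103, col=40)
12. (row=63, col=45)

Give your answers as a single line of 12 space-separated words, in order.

Answer: no no no no no no no no no no no yes

Derivation:
(94,71): row=0b1011110, col=0b1000111, row AND col = 0b1000110 = 70; 70 != 71 -> empty
(144,106): row=0b10010000, col=0b1101010, row AND col = 0b0 = 0; 0 != 106 -> empty
(112,-3): col outside [0, 112] -> not filled
(55,-2): col outside [0, 55] -> not filled
(33,27): row=0b100001, col=0b11011, row AND col = 0b1 = 1; 1 != 27 -> empty
(146,70): row=0b10010010, col=0b1000110, row AND col = 0b10 = 2; 2 != 70 -> empty
(143,92): row=0b10001111, col=0b1011100, row AND col = 0b1100 = 12; 12 != 92 -> empty
(169,28): row=0b10101001, col=0b11100, row AND col = 0b1000 = 8; 8 != 28 -> empty
(96,72): row=0b1100000, col=0b1001000, row AND col = 0b1000000 = 64; 64 != 72 -> empty
(225,183): row=0b11100001, col=0b10110111, row AND col = 0b10100001 = 161; 161 != 183 -> empty
(103,40): row=0b1100111, col=0b101000, row AND col = 0b100000 = 32; 32 != 40 -> empty
(63,45): row=0b111111, col=0b101101, row AND col = 0b101101 = 45; 45 == 45 -> filled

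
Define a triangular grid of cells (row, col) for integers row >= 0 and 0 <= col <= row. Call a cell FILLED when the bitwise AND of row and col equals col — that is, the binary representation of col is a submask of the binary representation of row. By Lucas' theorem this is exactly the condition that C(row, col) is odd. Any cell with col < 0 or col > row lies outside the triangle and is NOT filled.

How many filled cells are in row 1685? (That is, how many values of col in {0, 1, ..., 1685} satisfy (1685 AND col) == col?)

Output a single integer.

1685 in binary = 11010010101
popcount(1685) = number of 1-bits in 11010010101 = 6
A col c satisfies (1685 AND c) == c iff every set bit of c is also set in 1685; each of the 6 set bits of 1685 can independently be on or off in c.
count = 2^6 = 64

Answer: 64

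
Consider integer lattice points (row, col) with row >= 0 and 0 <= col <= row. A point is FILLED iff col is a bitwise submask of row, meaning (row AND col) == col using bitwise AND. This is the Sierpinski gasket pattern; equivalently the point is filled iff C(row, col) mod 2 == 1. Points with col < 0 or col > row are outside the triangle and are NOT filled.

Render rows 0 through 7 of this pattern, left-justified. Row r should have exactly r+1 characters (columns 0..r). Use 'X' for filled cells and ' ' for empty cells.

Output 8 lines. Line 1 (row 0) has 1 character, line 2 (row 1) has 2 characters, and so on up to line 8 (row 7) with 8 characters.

r0=0: X
r1=1: XX
r2=10: X X
r3=11: XXXX
r4=100: X   X
r5=101: XX  XX
r6=110: X X X X
r7=111: XXXXXXXX

Answer: X
XX
X X
XXXX
X   X
XX  XX
X X X X
XXXXXXXX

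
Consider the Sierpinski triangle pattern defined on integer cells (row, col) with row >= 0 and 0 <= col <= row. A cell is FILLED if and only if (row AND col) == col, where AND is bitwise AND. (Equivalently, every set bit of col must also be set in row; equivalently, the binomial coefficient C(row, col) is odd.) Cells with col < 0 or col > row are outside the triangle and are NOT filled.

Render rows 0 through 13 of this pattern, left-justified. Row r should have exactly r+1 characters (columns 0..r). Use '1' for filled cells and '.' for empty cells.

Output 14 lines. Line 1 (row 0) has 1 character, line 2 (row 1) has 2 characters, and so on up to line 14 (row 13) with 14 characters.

r0=0: 1
r1=1: 11
r2=10: 1.1
r3=11: 1111
r4=100: 1...1
r5=101: 11..11
r6=110: 1.1.1.1
r7=111: 11111111
r8=1000: 1.......1
r9=1001: 11......11
r10=1010: 1.1.....1.1
r11=1011: 1111....1111
r12=1100: 1...1...1...1
r13=1101: 11..11..11..11

Answer: 1
11
1.1
1111
1...1
11..11
1.1.1.1
11111111
1.......1
11......11
1.1.....1.1
1111....1111
1...1...1...1
11..11..11..11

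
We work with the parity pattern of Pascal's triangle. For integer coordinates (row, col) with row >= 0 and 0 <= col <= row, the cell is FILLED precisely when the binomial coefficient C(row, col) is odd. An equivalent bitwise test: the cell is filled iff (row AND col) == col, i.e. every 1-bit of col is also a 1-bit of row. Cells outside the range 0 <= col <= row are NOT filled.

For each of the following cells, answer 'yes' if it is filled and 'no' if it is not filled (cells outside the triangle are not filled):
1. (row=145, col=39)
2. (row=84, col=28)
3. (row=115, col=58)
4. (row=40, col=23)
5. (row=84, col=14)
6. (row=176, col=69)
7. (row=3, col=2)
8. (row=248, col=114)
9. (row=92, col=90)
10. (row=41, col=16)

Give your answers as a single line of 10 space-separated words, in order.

Answer: no no no no no no yes no no no

Derivation:
(145,39): row=0b10010001, col=0b100111, row AND col = 0b1 = 1; 1 != 39 -> empty
(84,28): row=0b1010100, col=0b11100, row AND col = 0b10100 = 20; 20 != 28 -> empty
(115,58): row=0b1110011, col=0b111010, row AND col = 0b110010 = 50; 50 != 58 -> empty
(40,23): row=0b101000, col=0b10111, row AND col = 0b0 = 0; 0 != 23 -> empty
(84,14): row=0b1010100, col=0b1110, row AND col = 0b100 = 4; 4 != 14 -> empty
(176,69): row=0b10110000, col=0b1000101, row AND col = 0b0 = 0; 0 != 69 -> empty
(3,2): row=0b11, col=0b10, row AND col = 0b10 = 2; 2 == 2 -> filled
(248,114): row=0b11111000, col=0b1110010, row AND col = 0b1110000 = 112; 112 != 114 -> empty
(92,90): row=0b1011100, col=0b1011010, row AND col = 0b1011000 = 88; 88 != 90 -> empty
(41,16): row=0b101001, col=0b10000, row AND col = 0b0 = 0; 0 != 16 -> empty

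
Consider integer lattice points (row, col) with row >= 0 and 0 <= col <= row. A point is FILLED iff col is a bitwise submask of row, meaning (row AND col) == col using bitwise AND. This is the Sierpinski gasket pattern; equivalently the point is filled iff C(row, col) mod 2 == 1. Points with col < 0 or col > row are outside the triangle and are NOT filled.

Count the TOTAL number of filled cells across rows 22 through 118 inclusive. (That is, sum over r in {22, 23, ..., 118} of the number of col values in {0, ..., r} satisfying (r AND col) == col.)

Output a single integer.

Answer: 1580

Derivation:
r22=10110 pc3: +8 =8
r23=10111 pc4: +16 =24
r24=11000 pc2: +4 =28
r25=11001 pc3: +8 =36
r26=11010 pc3: +8 =44
r27=11011 pc4: +16 =60
r28=11100 pc3: +8 =68
r29=11101 pc4: +16 =84
r30=11110 pc4: +16 =100
r31=11111 pc5: +32 =132
r32=100000 pc1: +2 =134
r33=100001 pc2: +4 =138
r34=100010 pc2: +4 =142
r35=100011 pc3: +8 =150
r36=100100 pc2: +4 =154
r37=100101 pc3: +8 =162
r38=100110 pc3: +8 =170
r39=100111 pc4: +16 =186
r40=101000 pc2: +4 =190
r41=101001 pc3: +8 =198
r42=101010 pc3: +8 =206
r43=101011 pc4: +16 =222
r44=101100 pc3: +8 =230
r45=101101 pc4: +16 =246
r46=101110 pc4: +16 =262
r47=101111 pc5: +32 =294
r48=110000 pc2: +4 =298
r49=110001 pc3: +8 =306
r50=110010 pc3: +8 =314
r51=110011 pc4: +16 =330
r52=110100 pc3: +8 =338
r53=110101 pc4: +16 =354
r54=110110 pc4: +16 =370
r55=110111 pc5: +32 =402
r56=111000 pc3: +8 =410
r57=111001 pc4: +16 =426
r58=111010 pc4: +16 =442
r59=111011 pc5: +32 =474
r60=111100 pc4: +16 =490
r61=111101 pc5: +32 =522
r62=111110 pc5: +32 =554
r63=111111 pc6: +64 =618
r64=1000000 pc1: +2 =620
r65=1000001 pc2: +4 =624
r66=1000010 pc2: +4 =628
r67=1000011 pc3: +8 =636
r68=1000100 pc2: +4 =640
r69=1000101 pc3: +8 =648
r70=1000110 pc3: +8 =656
r71=1000111 pc4: +16 =672
r72=1001000 pc2: +4 =676
r73=1001001 pc3: +8 =684
r74=1001010 pc3: +8 =692
r75=1001011 pc4: +16 =708
r76=1001100 pc3: +8 =716
r77=1001101 pc4: +16 =732
r78=1001110 pc4: +16 =748
r79=1001111 pc5: +32 =780
r80=1010000 pc2: +4 =784
r81=1010001 pc3: +8 =792
r82=1010010 pc3: +8 =800
r83=1010011 pc4: +16 =816
r84=1010100 pc3: +8 =824
r85=1010101 pc4: +16 =840
r86=1010110 pc4: +16 =856
r87=1010111 pc5: +32 =888
r88=1011000 pc3: +8 =896
r89=1011001 pc4: +16 =912
r90=1011010 pc4: +16 =928
r91=1011011 pc5: +32 =960
r92=1011100 pc4: +16 =976
r93=1011101 pc5: +32 =1008
r94=1011110 pc5: +32 =1040
r95=1011111 pc6: +64 =1104
r96=1100000 pc2: +4 =1108
r97=1100001 pc3: +8 =1116
r98=1100010 pc3: +8 =1124
r99=1100011 pc4: +16 =1140
r100=1100100 pc3: +8 =1148
r101=1100101 pc4: +16 =1164
r102=1100110 pc4: +16 =1180
r103=1100111 pc5: +32 =1212
r104=1101000 pc3: +8 =1220
r105=1101001 pc4: +16 =1236
r106=1101010 pc4: +16 =1252
r107=1101011 pc5: +32 =1284
r108=1101100 pc4: +16 =1300
r109=1101101 pc5: +32 =1332
r110=1101110 pc5: +32 =1364
r111=1101111 pc6: +64 =1428
r112=1110000 pc3: +8 =1436
r113=1110001 pc4: +16 =1452
r114=1110010 pc4: +16 =1468
r115=1110011 pc5: +32 =1500
r116=1110100 pc4: +16 =1516
r117=1110101 pc5: +32 =1548
r118=1110110 pc5: +32 =1580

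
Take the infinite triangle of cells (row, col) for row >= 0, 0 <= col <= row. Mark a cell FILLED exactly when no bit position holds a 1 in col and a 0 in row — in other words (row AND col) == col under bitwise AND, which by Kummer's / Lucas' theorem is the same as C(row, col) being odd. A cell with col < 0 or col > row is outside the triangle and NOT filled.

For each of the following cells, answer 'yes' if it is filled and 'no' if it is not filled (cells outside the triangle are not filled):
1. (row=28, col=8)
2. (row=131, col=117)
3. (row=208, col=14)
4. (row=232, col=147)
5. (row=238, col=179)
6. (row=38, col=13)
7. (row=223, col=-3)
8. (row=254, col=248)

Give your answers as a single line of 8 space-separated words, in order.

Answer: yes no no no no no no yes

Derivation:
(28,8): row=0b11100, col=0b1000, row AND col = 0b1000 = 8; 8 == 8 -> filled
(131,117): row=0b10000011, col=0b1110101, row AND col = 0b1 = 1; 1 != 117 -> empty
(208,14): row=0b11010000, col=0b1110, row AND col = 0b0 = 0; 0 != 14 -> empty
(232,147): row=0b11101000, col=0b10010011, row AND col = 0b10000000 = 128; 128 != 147 -> empty
(238,179): row=0b11101110, col=0b10110011, row AND col = 0b10100010 = 162; 162 != 179 -> empty
(38,13): row=0b100110, col=0b1101, row AND col = 0b100 = 4; 4 != 13 -> empty
(223,-3): col outside [0, 223] -> not filled
(254,248): row=0b11111110, col=0b11111000, row AND col = 0b11111000 = 248; 248 == 248 -> filled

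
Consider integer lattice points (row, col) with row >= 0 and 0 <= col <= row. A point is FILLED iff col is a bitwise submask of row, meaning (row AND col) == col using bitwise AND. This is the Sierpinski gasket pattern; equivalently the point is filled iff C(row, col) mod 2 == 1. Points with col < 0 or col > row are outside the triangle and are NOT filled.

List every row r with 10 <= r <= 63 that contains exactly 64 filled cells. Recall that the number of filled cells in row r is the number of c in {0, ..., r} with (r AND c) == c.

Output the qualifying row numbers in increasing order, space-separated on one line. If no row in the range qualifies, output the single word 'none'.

Answer: 63

Derivation:
Row r has 2^popcount(r) filled cells, so we need popcount(r) = log2(64) = 6.
Scan r = 10..63 and keep those with exactly 6 one-bits:
r=10=1010 popcount=2 -> skip
r=11=1011 popcount=3 -> skip
r=12=1100 popcount=2 -> skip
r=13=1101 popcount=3 -> skip
r=14=1110 popcount=3 -> skip
r=15=1111 popcount=4 -> skip
r=16=10000 popcount=1 -> skip
r=17=10001 popcount=2 -> skip
r=18=10010 popcount=2 -> skip
r=19=10011 popcount=3 -> skip
r=20=10100 popcount=2 -> skip
r=21=10101 popcount=3 -> skip
r=22=10110 popcount=3 -> skip
r=23=10111 popcount=4 -> skip
r=24=11000 popcount=2 -> skip
r=25=11001 popcount=3 -> skip
r=26=11010 popcount=3 -> skip
r=27=11011 popcount=4 -> skip
r=28=11100 popcount=3 -> skip
r=29=11101 popcount=4 -> skip
r=30=11110 popcount=4 -> skip
r=31=11111 popcount=5 -> skip
r=32=100000 popcount=1 -> skip
r=33=100001 popcount=2 -> skip
r=34=100010 popcount=2 -> skip
r=35=100011 popcount=3 -> skip
r=36=100100 popcount=2 -> skip
r=37=100101 popcount=3 -> skip
r=38=100110 popcount=3 -> skip
r=39=100111 popcount=4 -> skip
r=40=101000 popcount=2 -> skip
r=41=101001 popcount=3 -> skip
r=42=101010 popcount=3 -> skip
r=43=101011 popcount=4 -> skip
r=44=101100 popcount=3 -> skip
r=45=101101 popcount=4 -> skip
r=46=101110 popcount=4 -> skip
r=47=101111 popcount=5 -> skip
r=48=110000 popcount=2 -> skip
r=49=110001 popcount=3 -> skip
r=50=110010 popcount=3 -> skip
r=51=110011 popcount=4 -> skip
r=52=110100 popcount=3 -> skip
r=53=110101 popcount=4 -> skip
r=54=110110 popcount=4 -> skip
r=55=110111 popcount=5 -> skip
r=56=111000 popcount=3 -> skip
r=57=111001 popcount=4 -> skip
r=58=111010 popcount=4 -> skip
r=59=111011 popcount=5 -> skip
r=60=111100 popcount=4 -> skip
r=61=111101 popcount=5 -> skip
r=62=111110 popcount=5 -> skip
r=63=111111 popcount=6 -> KEEP
Kept rows: 63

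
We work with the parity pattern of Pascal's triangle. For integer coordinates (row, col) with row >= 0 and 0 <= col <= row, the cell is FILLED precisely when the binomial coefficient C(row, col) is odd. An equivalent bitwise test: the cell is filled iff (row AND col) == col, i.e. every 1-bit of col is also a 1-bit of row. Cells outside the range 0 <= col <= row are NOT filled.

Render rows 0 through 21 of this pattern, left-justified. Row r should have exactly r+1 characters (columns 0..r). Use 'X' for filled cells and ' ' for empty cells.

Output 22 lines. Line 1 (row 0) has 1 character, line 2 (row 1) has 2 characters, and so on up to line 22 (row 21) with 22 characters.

Answer: X
XX
X X
XXXX
X   X
XX  XX
X X X X
XXXXXXXX
X       X
XX      XX
X X     X X
XXXX    XXXX
X   X   X   X
XX  XX  XX  XX
X X X X X X X X
XXXXXXXXXXXXXXXX
X               X
XX              XX
X X             X X
XXXX            XXXX
X   X           X   X
XX  XX          XX  XX

Derivation:
r0=0: X
r1=1: XX
r2=10: X X
r3=11: XXXX
r4=100: X   X
r5=101: XX  XX
r6=110: X X X X
r7=111: XXXXXXXX
r8=1000: X       X
r9=1001: XX      XX
r10=1010: X X     X X
r11=1011: XXXX    XXXX
r12=1100: X   X   X   X
r13=1101: XX  XX  XX  XX
r14=1110: X X X X X X X X
r15=1111: XXXXXXXXXXXXXXXX
r16=10000: X               X
r17=10001: XX              XX
r18=10010: X X             X X
r19=10011: XXXX            XXXX
r20=10100: X   X           X   X
r21=10101: XX  XX          XX  XX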